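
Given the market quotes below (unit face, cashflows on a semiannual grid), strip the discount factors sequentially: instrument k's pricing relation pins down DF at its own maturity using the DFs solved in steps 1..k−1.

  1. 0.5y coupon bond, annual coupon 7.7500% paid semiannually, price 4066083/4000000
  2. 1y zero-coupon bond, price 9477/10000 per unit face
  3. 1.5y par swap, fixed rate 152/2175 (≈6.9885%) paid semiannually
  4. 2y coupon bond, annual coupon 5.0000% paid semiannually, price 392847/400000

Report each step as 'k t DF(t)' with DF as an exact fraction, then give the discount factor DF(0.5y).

1 1/2 4893/5000
2 1 9477/10000
3 3/2 2253/2500
4 2 2223/2500
DF(0.5y) = 4893/5000 ≈ 0.978600

step 1 [0.5y] bond c/2=31/800: DF=(4066083/4000000 − 31/800·(0))/(1+31/800) = 4893/5000 ≈ 0.978600
step 2 [1y] zero: DF = P = 9477/10000 ≈ 0.947700
step 3 [1.5y] swap r/2=76/2175: DF=(1 − 76/2175·(0.978600+0.947700))/(1+76/2175) = 2253/2500 ≈ 0.901200
step 4 [2y] bond c/2=1/40: DF=(392847/400000 − 1/40·(0.978600+0.947700+0.901200))/(1+1/40) = 2223/2500 ≈ 0.889200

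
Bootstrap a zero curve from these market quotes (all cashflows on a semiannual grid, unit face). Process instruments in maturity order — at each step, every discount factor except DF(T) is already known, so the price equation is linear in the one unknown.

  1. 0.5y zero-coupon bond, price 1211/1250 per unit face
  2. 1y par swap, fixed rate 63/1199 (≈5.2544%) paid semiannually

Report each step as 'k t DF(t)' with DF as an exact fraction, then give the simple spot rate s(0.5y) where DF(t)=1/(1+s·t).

1 1/2 1211/1250
2 1 1187/1250
s(0.5y) = (1/(1211/1250) − 1)/(1/2) = 78/1211 ≈ 6.4410%

step 1 [0.5y] zero: DF = P = 1211/1250 ≈ 0.968800
step 2 [1y] swap r/2=63/2398: DF=(1 − 63/2398·(0.968800))/(1+63/2398) = 1187/1250 ≈ 0.949600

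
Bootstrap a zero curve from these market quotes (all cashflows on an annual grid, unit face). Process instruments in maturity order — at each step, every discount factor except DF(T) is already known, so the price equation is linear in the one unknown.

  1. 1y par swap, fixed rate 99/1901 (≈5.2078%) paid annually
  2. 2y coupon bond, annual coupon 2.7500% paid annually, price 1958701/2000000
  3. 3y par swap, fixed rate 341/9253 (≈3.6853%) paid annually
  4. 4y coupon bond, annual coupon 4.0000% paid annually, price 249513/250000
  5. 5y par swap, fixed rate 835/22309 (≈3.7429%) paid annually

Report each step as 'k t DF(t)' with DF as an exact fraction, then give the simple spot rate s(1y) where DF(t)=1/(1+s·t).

step 1 [1y] swap r/1=99/1901: DF=(1 − 99/1901·(0))/(1+99/1901) = 1901/2000 ≈ 0.950500
step 2 [2y] bond c/1=11/400: DF=(1958701/2000000 − 11/400·(0.950500))/(1+11/400) = 9277/10000 ≈ 0.927700
step 3 [3y] swap r/1=341/9253: DF=(1 − 341/9253·(0.950500+0.927700))/(1+341/9253) = 8977/10000 ≈ 0.897700
step 4 [4y] bond c/1=1/25: DF=(249513/250000 − 1/25·(0.950500+0.927700+0.897700))/(1+1/25) = 8529/10000 ≈ 0.852900
step 5 [5y] swap r/1=835/22309: DF=(1 − 835/22309·(0.950500+0.927700+0.897700+0.852900))/(1+835/22309) = 833/1000 ≈ 0.833000

1 1 1901/2000
2 2 9277/10000
3 3 8977/10000
4 4 8529/10000
5 5 833/1000
s(1y) = (1/(1901/2000) − 1)/(1) = 99/1901 ≈ 5.2078%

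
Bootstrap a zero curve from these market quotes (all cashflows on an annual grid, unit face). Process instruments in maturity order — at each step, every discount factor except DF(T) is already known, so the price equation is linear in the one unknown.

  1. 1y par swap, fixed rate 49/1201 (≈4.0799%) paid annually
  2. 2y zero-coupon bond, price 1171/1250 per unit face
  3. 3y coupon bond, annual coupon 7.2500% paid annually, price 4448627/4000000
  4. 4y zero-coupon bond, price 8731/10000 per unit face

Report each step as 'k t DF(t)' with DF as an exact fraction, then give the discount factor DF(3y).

step 1 [1y] swap r/1=49/1201: DF=(1 − 49/1201·(0))/(1+49/1201) = 1201/1250 ≈ 0.960800
step 2 [2y] zero: DF = P = 1171/1250 ≈ 0.936800
step 3 [3y] bond c/1=29/400: DF=(4448627/4000000 − 29/400·(0.960800+0.936800))/(1+29/400) = 9087/10000 ≈ 0.908700
step 4 [4y] zero: DF = P = 8731/10000 ≈ 0.873100

1 1 1201/1250
2 2 1171/1250
3 3 9087/10000
4 4 8731/10000
DF(3y) = 9087/10000 ≈ 0.908700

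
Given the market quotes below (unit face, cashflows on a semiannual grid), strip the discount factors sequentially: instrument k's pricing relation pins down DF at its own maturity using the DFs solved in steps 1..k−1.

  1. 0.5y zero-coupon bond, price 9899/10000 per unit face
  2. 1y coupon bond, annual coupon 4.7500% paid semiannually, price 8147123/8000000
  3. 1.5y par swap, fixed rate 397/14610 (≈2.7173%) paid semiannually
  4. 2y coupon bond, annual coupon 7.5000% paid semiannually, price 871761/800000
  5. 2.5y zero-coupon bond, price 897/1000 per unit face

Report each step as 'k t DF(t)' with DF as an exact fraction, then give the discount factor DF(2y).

1 1/2 9899/10000
2 1 4859/5000
3 3/2 9603/10000
4 2 9447/10000
5 5/2 897/1000
DF(2y) = 9447/10000 ≈ 0.944700

step 1 [0.5y] zero: DF = P = 9899/10000 ≈ 0.989900
step 2 [1y] bond c/2=19/800: DF=(8147123/8000000 − 19/800·(0.989900))/(1+19/800) = 4859/5000 ≈ 0.971800
step 3 [1.5y] swap r/2=397/29220: DF=(1 − 397/29220·(0.989900+0.971800))/(1+397/29220) = 9603/10000 ≈ 0.960300
step 4 [2y] bond c/2=3/80: DF=(871761/800000 − 3/80·(0.989900+0.971800+0.960300))/(1+3/80) = 9447/10000 ≈ 0.944700
step 5 [2.5y] zero: DF = P = 897/1000 ≈ 0.897000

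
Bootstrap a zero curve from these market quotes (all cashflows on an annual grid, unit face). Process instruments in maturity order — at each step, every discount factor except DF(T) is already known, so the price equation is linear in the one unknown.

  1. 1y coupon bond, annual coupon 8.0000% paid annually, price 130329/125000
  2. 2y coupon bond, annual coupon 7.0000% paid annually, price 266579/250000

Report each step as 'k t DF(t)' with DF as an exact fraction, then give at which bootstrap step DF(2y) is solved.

step 1 [1y] bond c/1=2/25: DF=(130329/125000 − 2/25·(0))/(1+2/25) = 4827/5000 ≈ 0.965400
step 2 [2y] bond c/1=7/100: DF=(266579/250000 − 7/100·(0.965400))/(1+7/100) = 4667/5000 ≈ 0.933400

1 1 4827/5000
2 2 4667/5000
DF(2y) is solved at step 2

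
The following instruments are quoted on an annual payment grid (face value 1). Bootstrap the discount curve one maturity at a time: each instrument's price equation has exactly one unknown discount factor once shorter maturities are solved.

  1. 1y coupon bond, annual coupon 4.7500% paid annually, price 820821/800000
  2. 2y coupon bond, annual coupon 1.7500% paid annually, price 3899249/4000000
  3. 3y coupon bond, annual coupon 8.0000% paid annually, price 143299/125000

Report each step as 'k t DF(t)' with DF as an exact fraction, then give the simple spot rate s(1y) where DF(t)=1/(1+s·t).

step 1 [1y] bond c/1=19/400: DF=(820821/800000 − 19/400·(0))/(1+19/400) = 1959/2000 ≈ 0.979500
step 2 [2y] bond c/1=7/400: DF=(3899249/4000000 − 7/400·(0.979500))/(1+7/400) = 2353/2500 ≈ 0.941200
step 3 [3y] bond c/1=2/25: DF=(143299/125000 − 2/25·(0.979500+0.941200))/(1+2/25) = 1149/1250 ≈ 0.919200

1 1 1959/2000
2 2 2353/2500
3 3 1149/1250
s(1y) = (1/(1959/2000) − 1)/(1) = 41/1959 ≈ 2.0929%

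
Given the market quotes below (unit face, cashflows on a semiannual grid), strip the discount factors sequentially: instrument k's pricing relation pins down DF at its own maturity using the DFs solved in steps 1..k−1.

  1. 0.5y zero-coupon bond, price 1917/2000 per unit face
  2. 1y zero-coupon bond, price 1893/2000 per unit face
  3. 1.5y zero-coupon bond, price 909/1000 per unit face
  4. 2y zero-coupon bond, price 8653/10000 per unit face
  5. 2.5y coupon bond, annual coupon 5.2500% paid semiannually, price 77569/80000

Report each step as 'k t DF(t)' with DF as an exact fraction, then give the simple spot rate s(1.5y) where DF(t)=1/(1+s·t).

1 1/2 1917/2000
2 1 1893/2000
3 3/2 909/1000
4 2 8653/10000
5 5/2 8507/10000
s(1.5y) = (1/(909/1000) − 1)/(3/2) = 182/2727 ≈ 6.6740%

step 1 [0.5y] zero: DF = P = 1917/2000 ≈ 0.958500
step 2 [1y] zero: DF = P = 1893/2000 ≈ 0.946500
step 3 [1.5y] zero: DF = P = 909/1000 ≈ 0.909000
step 4 [2y] zero: DF = P = 8653/10000 ≈ 0.865300
step 5 [2.5y] bond c/2=21/800: DF=(77569/80000 − 21/800·(0.958500+0.946500+0.909000+0.865300))/(1+21/800) = 8507/10000 ≈ 0.850700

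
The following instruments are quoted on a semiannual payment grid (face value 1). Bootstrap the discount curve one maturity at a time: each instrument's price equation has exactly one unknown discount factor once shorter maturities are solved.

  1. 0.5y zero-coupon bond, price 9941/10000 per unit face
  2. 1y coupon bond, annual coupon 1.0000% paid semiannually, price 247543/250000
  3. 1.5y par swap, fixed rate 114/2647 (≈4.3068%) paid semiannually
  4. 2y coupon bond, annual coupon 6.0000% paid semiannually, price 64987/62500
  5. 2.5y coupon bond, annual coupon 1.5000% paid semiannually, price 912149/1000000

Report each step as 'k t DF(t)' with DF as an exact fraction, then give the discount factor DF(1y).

1 1/2 9941/10000
2 1 9803/10000
3 3/2 9373/10000
4 2 9247/10000
5 5/2 548/625
DF(1y) = 9803/10000 ≈ 0.980300

step 1 [0.5y] zero: DF = P = 9941/10000 ≈ 0.994100
step 2 [1y] bond c/2=1/200: DF=(247543/250000 − 1/200·(0.994100))/(1+1/200) = 9803/10000 ≈ 0.980300
step 3 [1.5y] swap r/2=57/2647: DF=(1 − 57/2647·(0.994100+0.980300))/(1+57/2647) = 9373/10000 ≈ 0.937300
step 4 [2y] bond c/2=3/100: DF=(64987/62500 − 3/100·(0.994100+0.980300+0.937300))/(1+3/100) = 9247/10000 ≈ 0.924700
step 5 [2.5y] bond c/2=3/400: DF=(912149/1000000 − 3/400·(0.994100+0.980300+0.937300+0.924700))/(1+3/400) = 548/625 ≈ 0.876800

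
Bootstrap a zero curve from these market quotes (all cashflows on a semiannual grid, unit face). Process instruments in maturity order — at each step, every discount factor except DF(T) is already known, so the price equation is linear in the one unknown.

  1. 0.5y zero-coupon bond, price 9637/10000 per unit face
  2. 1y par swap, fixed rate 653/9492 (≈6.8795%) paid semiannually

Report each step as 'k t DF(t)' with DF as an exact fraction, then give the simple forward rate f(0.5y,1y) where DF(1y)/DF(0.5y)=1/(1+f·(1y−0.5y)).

step 1 [0.5y] zero: DF = P = 9637/10000 ≈ 0.963700
step 2 [1y] swap r/2=653/18984: DF=(1 − 653/18984·(0.963700))/(1+653/18984) = 9347/10000 ≈ 0.934700

1 1/2 9637/10000
2 1 9347/10000
f(0.5y,1y) = ((9637/10000)/(9347/10000) − 1)/(1/2) = 580/9347 ≈ 6.2052%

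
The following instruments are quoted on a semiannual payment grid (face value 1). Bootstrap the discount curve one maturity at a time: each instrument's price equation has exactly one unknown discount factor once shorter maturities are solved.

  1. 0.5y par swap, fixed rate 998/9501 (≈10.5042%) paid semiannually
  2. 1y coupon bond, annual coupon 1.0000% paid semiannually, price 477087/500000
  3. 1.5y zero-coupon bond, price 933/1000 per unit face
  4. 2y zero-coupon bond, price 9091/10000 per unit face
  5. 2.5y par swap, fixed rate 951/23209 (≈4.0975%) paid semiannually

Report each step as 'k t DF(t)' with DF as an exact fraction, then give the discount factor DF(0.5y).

1 1/2 9501/10000
2 1 9447/10000
3 3/2 933/1000
4 2 9091/10000
5 5/2 9049/10000
DF(0.5y) = 9501/10000 ≈ 0.950100

step 1 [0.5y] swap r/2=499/9501: DF=(1 − 499/9501·(0))/(1+499/9501) = 9501/10000 ≈ 0.950100
step 2 [1y] bond c/2=1/200: DF=(477087/500000 − 1/200·(0.950100))/(1+1/200) = 9447/10000 ≈ 0.944700
step 3 [1.5y] zero: DF = P = 933/1000 ≈ 0.933000
step 4 [2y] zero: DF = P = 9091/10000 ≈ 0.909100
step 5 [2.5y] swap r/2=951/46418: DF=(1 − 951/46418·(0.950100+0.944700+0.933000+0.909100))/(1+951/46418) = 9049/10000 ≈ 0.904900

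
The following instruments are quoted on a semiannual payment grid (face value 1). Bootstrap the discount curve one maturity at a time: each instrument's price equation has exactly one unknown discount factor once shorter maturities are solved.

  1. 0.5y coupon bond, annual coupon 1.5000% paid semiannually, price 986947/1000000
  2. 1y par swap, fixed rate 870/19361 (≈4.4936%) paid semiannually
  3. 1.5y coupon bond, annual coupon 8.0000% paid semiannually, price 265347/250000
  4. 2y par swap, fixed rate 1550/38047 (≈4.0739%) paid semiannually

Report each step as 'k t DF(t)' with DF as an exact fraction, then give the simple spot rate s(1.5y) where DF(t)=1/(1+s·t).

step 1 [0.5y] bond c/2=3/400: DF=(986947/1000000 − 3/400·(0))/(1+3/400) = 2449/2500 ≈ 0.979600
step 2 [1y] swap r/2=435/19361: DF=(1 − 435/19361·(0.979600))/(1+435/19361) = 1913/2000 ≈ 0.956500
step 3 [1.5y] bond c/2=1/25: DF=(265347/250000 − 1/25·(0.979600+0.956500))/(1+1/25) = 9461/10000 ≈ 0.946100
step 4 [2y] swap r/2=775/38047: DF=(1 − 775/38047·(0.979600+0.956500+0.946100))/(1+775/38047) = 369/400 ≈ 0.922500

1 1/2 2449/2500
2 1 1913/2000
3 3/2 9461/10000
4 2 369/400
s(1.5y) = (1/(9461/10000) − 1)/(3/2) = 1078/28383 ≈ 3.7980%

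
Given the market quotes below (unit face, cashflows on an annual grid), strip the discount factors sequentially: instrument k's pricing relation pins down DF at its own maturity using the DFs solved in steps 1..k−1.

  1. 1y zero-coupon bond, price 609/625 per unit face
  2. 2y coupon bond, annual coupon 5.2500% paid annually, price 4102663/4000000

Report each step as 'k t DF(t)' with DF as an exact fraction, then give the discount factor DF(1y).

1 1 609/625
2 2 9259/10000
DF(1y) = 609/625 ≈ 0.974400

step 1 [1y] zero: DF = P = 609/625 ≈ 0.974400
step 2 [2y] bond c/1=21/400: DF=(4102663/4000000 − 21/400·(0.974400))/(1+21/400) = 9259/10000 ≈ 0.925900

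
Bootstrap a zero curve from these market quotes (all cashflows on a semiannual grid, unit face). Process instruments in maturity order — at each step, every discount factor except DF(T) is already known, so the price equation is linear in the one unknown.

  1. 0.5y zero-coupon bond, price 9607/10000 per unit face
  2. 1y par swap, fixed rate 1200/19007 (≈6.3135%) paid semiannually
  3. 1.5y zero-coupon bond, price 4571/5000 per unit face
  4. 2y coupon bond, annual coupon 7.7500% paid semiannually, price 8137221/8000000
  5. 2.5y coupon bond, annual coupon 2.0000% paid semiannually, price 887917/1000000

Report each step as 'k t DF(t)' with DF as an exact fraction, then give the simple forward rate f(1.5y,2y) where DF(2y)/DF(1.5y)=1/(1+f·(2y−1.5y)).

1 1/2 9607/10000
2 1 47/50
3 3/2 4571/5000
4 2 4371/5000
5 5/2 4213/5000
f(1.5y,2y) = ((4571/5000)/(4371/5000) − 1)/(1/2) = 400/4371 ≈ 9.1512%

step 1 [0.5y] zero: DF = P = 9607/10000 ≈ 0.960700
step 2 [1y] swap r/2=600/19007: DF=(1 − 600/19007·(0.960700))/(1+600/19007) = 47/50 ≈ 0.940000
step 3 [1.5y] zero: DF = P = 4571/5000 ≈ 0.914200
step 4 [2y] bond c/2=31/800: DF=(8137221/8000000 − 31/800·(0.960700+0.940000+0.914200))/(1+31/800) = 4371/5000 ≈ 0.874200
step 5 [2.5y] bond c/2=1/100: DF=(887917/1000000 − 1/100·(0.960700+0.940000+0.914200+0.874200))/(1+1/100) = 4213/5000 ≈ 0.842600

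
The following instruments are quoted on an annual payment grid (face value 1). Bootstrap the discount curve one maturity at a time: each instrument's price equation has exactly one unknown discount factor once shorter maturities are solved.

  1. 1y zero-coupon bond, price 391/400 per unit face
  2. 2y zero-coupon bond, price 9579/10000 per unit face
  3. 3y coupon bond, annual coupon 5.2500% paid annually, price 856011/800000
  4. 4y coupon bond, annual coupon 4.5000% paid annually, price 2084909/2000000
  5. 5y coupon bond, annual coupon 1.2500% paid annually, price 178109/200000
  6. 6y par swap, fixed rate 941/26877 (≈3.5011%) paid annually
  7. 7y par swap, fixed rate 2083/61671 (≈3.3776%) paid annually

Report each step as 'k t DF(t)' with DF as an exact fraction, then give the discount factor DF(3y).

step 1 [1y] zero: DF = P = 391/400 ≈ 0.977500
step 2 [2y] zero: DF = P = 9579/10000 ≈ 0.957900
step 3 [3y] bond c/1=21/400: DF=(856011/800000 − 21/400·(0.977500+0.957900))/(1+21/400) = 9201/10000 ≈ 0.920100
step 4 [4y] bond c/1=9/200: DF=(2084909/2000000 − 9/200·(0.977500+0.957900+0.920100))/(1+9/200) = 4373/5000 ≈ 0.874600
step 5 [5y] bond c/1=1/80: DF=(178109/200000 − 1/80·(0.977500+0.957900+0.920100+0.874600))/(1+1/80) = 1667/2000 ≈ 0.833500
step 6 [6y] swap r/1=941/26877: DF=(1 − 941/26877·(0.977500+0.957900+0.920100+0.874600+0.833500))/(1+941/26877) = 4059/5000 ≈ 0.811800
step 7 [7y] swap r/1=2083/61671: DF=(1 − 2083/61671·(0.977500+0.957900+0.920100+0.874600+0.833500+0.811800))/(1+2083/61671) = 7917/10000 ≈ 0.791700

1 1 391/400
2 2 9579/10000
3 3 9201/10000
4 4 4373/5000
5 5 1667/2000
6 6 4059/5000
7 7 7917/10000
DF(3y) = 9201/10000 ≈ 0.920100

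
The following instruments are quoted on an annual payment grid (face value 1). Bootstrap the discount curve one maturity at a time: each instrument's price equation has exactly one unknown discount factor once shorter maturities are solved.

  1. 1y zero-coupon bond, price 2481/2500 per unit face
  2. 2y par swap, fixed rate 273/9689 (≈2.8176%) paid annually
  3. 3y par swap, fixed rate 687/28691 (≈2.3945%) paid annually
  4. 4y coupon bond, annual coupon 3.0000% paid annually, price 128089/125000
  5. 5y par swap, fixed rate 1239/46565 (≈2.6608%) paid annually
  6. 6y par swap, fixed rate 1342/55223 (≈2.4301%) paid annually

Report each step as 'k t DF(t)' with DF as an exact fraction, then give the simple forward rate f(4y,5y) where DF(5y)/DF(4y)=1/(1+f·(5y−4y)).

step 1 [1y] zero: DF = P = 2481/2500 ≈ 0.992400
step 2 [2y] swap r/1=273/9689: DF=(1 − 273/9689·(0.992400))/(1+273/9689) = 4727/5000 ≈ 0.945400
step 3 [3y] swap r/1=687/28691: DF=(1 − 687/28691·(0.992400+0.945400))/(1+687/28691) = 9313/10000 ≈ 0.931300
step 4 [4y] bond c/1=3/100: DF=(128089/125000 − 3/100·(0.992400+0.945400+0.931300))/(1+3/100) = 9113/10000 ≈ 0.911300
step 5 [5y] swap r/1=1239/46565: DF=(1 − 1239/46565·(0.992400+0.945400+0.931300+0.911300))/(1+1239/46565) = 8761/10000 ≈ 0.876100
step 6 [6y] swap r/1=1342/55223: DF=(1 − 1342/55223·(0.992400+0.945400+0.931300+0.911300+0.876100))/(1+1342/55223) = 4329/5000 ≈ 0.865800

1 1 2481/2500
2 2 4727/5000
3 3 9313/10000
4 4 9113/10000
5 5 8761/10000
6 6 4329/5000
f(4y,5y) = ((9113/10000)/(8761/10000) − 1)/(1) = 352/8761 ≈ 4.0178%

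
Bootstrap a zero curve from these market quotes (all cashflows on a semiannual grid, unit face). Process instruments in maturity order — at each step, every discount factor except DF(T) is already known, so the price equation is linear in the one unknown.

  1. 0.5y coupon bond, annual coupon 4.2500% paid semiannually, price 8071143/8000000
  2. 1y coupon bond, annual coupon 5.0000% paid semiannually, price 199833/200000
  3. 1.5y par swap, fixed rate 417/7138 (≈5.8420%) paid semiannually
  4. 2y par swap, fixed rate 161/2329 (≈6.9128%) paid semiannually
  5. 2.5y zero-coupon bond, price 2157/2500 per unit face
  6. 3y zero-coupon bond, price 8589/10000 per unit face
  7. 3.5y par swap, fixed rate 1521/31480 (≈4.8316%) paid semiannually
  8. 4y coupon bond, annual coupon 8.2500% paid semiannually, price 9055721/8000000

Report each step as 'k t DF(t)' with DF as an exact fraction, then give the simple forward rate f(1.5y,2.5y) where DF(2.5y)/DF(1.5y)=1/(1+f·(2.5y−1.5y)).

1 1/2 9879/10000
2 1 9507/10000
3 3/2 4583/5000
4 2 1089/1250
5 5/2 2157/2500
6 3 8589/10000
7 7/2 8479/10000
8 4 8377/10000
f(1.5y,2.5y) = ((4583/5000)/(2157/2500) − 1)/(1) = 269/4314 ≈ 6.2355%

step 1 [0.5y] bond c/2=17/800: DF=(8071143/8000000 − 17/800·(0))/(1+17/800) = 9879/10000 ≈ 0.987900
step 2 [1y] bond c/2=1/40: DF=(199833/200000 − 1/40·(0.987900))/(1+1/40) = 9507/10000 ≈ 0.950700
step 3 [1.5y] swap r/2=417/14276: DF=(1 − 417/14276·(0.987900+0.950700))/(1+417/14276) = 4583/5000 ≈ 0.916600
step 4 [2y] swap r/2=161/4658: DF=(1 − 161/4658·(0.987900+0.950700+0.916600))/(1+161/4658) = 1089/1250 ≈ 0.871200
step 5 [2.5y] zero: DF = P = 2157/2500 ≈ 0.862800
step 6 [3y] zero: DF = P = 8589/10000 ≈ 0.858900
step 7 [3.5y] swap r/2=1521/62960: DF=(1 − 1521/62960·(0.987900+0.950700+0.916600+0.871200+0.862800+0.858900))/(1+1521/62960) = 8479/10000 ≈ 0.847900
step 8 [4y] bond c/2=33/800: DF=(9055721/8000000 − 33/800·(0.987900+0.950700+0.916600+0.871200+0.862800+0.858900+0.847900))/(1+33/800) = 8377/10000 ≈ 0.837700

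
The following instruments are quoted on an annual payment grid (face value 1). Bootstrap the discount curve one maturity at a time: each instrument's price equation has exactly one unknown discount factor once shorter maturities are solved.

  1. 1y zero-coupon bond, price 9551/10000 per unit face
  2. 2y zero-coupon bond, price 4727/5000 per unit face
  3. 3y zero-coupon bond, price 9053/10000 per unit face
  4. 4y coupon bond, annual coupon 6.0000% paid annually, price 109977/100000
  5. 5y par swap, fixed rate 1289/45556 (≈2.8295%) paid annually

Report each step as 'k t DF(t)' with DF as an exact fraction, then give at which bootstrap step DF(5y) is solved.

step 1 [1y] zero: DF = P = 9551/10000 ≈ 0.955100
step 2 [2y] zero: DF = P = 4727/5000 ≈ 0.945400
step 3 [3y] zero: DF = P = 9053/10000 ≈ 0.905300
step 4 [4y] bond c/1=3/50: DF=(109977/100000 − 3/50·(0.955100+0.945400+0.905300))/(1+3/50) = 8787/10000 ≈ 0.878700
step 5 [5y] swap r/1=1289/45556: DF=(1 − 1289/45556·(0.955100+0.945400+0.905300+0.878700))/(1+1289/45556) = 8711/10000 ≈ 0.871100

1 1 9551/10000
2 2 4727/5000
3 3 9053/10000
4 4 8787/10000
5 5 8711/10000
DF(5y) is solved at step 5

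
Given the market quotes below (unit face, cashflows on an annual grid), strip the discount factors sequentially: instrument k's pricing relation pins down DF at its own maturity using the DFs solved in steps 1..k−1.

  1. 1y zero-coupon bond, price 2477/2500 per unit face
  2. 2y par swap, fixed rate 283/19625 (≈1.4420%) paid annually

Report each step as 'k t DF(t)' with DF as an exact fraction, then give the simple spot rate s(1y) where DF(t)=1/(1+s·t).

step 1 [1y] zero: DF = P = 2477/2500 ≈ 0.990800
step 2 [2y] swap r/1=283/19625: DF=(1 − 283/19625·(0.990800))/(1+283/19625) = 9717/10000 ≈ 0.971700

1 1 2477/2500
2 2 9717/10000
s(1y) = (1/(2477/2500) − 1)/(1) = 23/2477 ≈ 0.9285%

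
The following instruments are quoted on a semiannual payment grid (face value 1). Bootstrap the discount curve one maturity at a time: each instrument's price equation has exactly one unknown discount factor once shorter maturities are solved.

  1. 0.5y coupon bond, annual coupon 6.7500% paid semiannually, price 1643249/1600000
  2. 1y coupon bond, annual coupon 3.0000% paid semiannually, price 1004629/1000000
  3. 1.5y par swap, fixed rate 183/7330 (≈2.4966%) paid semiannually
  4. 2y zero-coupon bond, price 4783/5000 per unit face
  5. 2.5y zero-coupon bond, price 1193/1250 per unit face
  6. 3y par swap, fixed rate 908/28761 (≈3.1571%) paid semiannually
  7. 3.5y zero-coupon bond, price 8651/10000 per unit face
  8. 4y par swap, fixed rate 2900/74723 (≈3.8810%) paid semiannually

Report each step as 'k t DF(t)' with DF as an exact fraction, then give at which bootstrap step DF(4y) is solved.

step 1 [0.5y] bond c/2=27/800: DF=(1643249/1600000 − 27/800·(0))/(1+27/800) = 1987/2000 ≈ 0.993500
step 2 [1y] bond c/2=3/200: DF=(1004629/1000000 − 3/200·(0.993500))/(1+3/200) = 9751/10000 ≈ 0.975100
step 3 [1.5y] swap r/2=183/14660: DF=(1 − 183/14660·(0.993500+0.975100))/(1+183/14660) = 4817/5000 ≈ 0.963400
step 4 [2y] zero: DF = P = 4783/5000 ≈ 0.956600
step 5 [2.5y] zero: DF = P = 1193/1250 ≈ 0.954400
step 6 [3y] swap r/2=454/28761: DF=(1 − 454/28761·(0.993500+0.975100+0.963400+0.956600+0.954400))/(1+454/28761) = 2273/2500 ≈ 0.909200
step 7 [3.5y] zero: DF = P = 8651/10000 ≈ 0.865100
step 8 [4y] swap r/2=1450/74723: DF=(1 − 1450/74723·(0.993500+0.975100+0.963400+0.956600+0.954400+0.909200+0.865100))/(1+1450/74723) = 171/200 ≈ 0.855000

1 1/2 1987/2000
2 1 9751/10000
3 3/2 4817/5000
4 2 4783/5000
5 5/2 1193/1250
6 3 2273/2500
7 7/2 8651/10000
8 4 171/200
DF(4y) is solved at step 8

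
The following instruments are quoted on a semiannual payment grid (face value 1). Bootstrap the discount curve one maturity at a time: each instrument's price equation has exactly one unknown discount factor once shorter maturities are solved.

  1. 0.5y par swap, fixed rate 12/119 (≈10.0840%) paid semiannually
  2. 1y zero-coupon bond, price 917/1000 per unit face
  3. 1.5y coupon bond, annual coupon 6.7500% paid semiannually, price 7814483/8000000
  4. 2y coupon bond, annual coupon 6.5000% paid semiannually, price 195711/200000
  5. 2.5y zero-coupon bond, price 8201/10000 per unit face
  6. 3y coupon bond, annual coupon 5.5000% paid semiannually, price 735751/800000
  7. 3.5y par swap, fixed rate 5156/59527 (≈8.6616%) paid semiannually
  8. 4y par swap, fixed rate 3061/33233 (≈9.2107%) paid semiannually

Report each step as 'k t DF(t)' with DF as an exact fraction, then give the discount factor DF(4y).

step 1 [0.5y] swap r/2=6/119: DF=(1 − 6/119·(0))/(1+6/119) = 119/125 ≈ 0.952000
step 2 [1y] zero: DF = P = 917/1000 ≈ 0.917000
step 3 [1.5y] bond c/2=27/800: DF=(7814483/8000000 − 27/800·(0.952000+0.917000))/(1+27/800) = 8839/10000 ≈ 0.883900
step 4 [2y] bond c/2=13/400: DF=(195711/200000 − 13/400·(0.952000+0.917000+0.883900))/(1+13/400) = 8611/10000 ≈ 0.861100
step 5 [2.5y] zero: DF = P = 8201/10000 ≈ 0.820100
step 6 [3y] bond c/2=11/400: DF=(735751/800000 − 11/400·(0.952000+0.917000+0.883900+0.861100+0.820100))/(1+11/400) = 1941/2500 ≈ 0.776400
step 7 [3.5y] swap r/2=2578/59527: DF=(1 − 2578/59527·(0.952000+0.917000+0.883900+0.861100+0.820100+0.776400))/(1+2578/59527) = 3711/5000 ≈ 0.742200
step 8 [4y] swap r/2=3061/66466: DF=(1 − 3061/66466·(0.952000+0.917000+0.883900+0.861100+0.820100+0.776400+0.742200))/(1+3061/66466) = 6939/10000 ≈ 0.693900

1 1/2 119/125
2 1 917/1000
3 3/2 8839/10000
4 2 8611/10000
5 5/2 8201/10000
6 3 1941/2500
7 7/2 3711/5000
8 4 6939/10000
DF(4y) = 6939/10000 ≈ 0.693900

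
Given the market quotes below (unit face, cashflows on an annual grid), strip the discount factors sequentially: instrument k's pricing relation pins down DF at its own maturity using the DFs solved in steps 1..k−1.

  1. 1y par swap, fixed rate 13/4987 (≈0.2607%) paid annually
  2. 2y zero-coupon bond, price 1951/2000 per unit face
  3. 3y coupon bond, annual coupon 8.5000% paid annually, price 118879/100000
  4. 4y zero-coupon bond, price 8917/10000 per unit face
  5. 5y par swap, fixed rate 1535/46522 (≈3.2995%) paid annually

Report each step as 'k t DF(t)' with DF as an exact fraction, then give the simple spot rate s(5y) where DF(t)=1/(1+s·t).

step 1 [1y] swap r/1=13/4987: DF=(1 − 13/4987·(0))/(1+13/4987) = 4987/5000 ≈ 0.997400
step 2 [2y] zero: DF = P = 1951/2000 ≈ 0.975500
step 3 [3y] bond c/1=17/200: DF=(118879/100000 − 17/200·(0.997400+0.975500))/(1+17/200) = 9411/10000 ≈ 0.941100
step 4 [4y] zero: DF = P = 8917/10000 ≈ 0.891700
step 5 [5y] swap r/1=1535/46522: DF=(1 − 1535/46522·(0.997400+0.975500+0.941100+0.891700))/(1+1535/46522) = 1693/2000 ≈ 0.846500

1 1 4987/5000
2 2 1951/2000
3 3 9411/10000
4 4 8917/10000
5 5 1693/2000
s(5y) = (1/(1693/2000) − 1)/(5) = 307/8465 ≈ 3.6267%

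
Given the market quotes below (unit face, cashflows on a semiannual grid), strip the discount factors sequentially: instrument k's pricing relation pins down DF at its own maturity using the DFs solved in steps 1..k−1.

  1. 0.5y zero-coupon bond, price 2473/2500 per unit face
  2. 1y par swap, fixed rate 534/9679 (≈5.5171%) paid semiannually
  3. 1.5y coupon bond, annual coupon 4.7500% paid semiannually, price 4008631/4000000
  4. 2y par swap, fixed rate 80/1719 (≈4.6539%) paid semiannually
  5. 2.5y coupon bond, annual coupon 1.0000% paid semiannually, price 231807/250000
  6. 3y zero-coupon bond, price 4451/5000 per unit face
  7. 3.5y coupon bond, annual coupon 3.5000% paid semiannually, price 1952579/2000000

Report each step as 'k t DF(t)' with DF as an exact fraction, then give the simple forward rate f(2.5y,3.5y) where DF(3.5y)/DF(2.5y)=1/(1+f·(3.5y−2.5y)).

step 1 [0.5y] zero: DF = P = 2473/2500 ≈ 0.989200
step 2 [1y] swap r/2=267/9679: DF=(1 − 267/9679·(0.989200))/(1+267/9679) = 4733/5000 ≈ 0.946600
step 3 [1.5y] bond c/2=19/800: DF=(4008631/4000000 − 19/800·(0.989200+0.946600))/(1+19/800) = 467/500 ≈ 0.934000
step 4 [2y] swap r/2=40/1719: DF=(1 − 40/1719·(0.989200+0.946600+0.934000))/(1+40/1719) = 114/125 ≈ 0.912000
step 5 [2.5y] bond c/2=1/200: DF=(231807/250000 − 1/200·(0.989200+0.946600+0.934000+0.912000))/(1+1/200) = 4519/5000 ≈ 0.903800
step 6 [3y] zero: DF = P = 4451/5000 ≈ 0.890200
step 7 [3.5y] bond c/2=7/400: DF=(1952579/2000000 − 7/400·(0.989200+0.946600+0.934000+0.912000+0.903800+0.890200))/(1+7/400) = 2159/2500 ≈ 0.863600

1 1/2 2473/2500
2 1 4733/5000
3 3/2 467/500
4 2 114/125
5 5/2 4519/5000
6 3 4451/5000
7 7/2 2159/2500
f(2.5y,3.5y) = ((4519/5000)/(2159/2500) − 1)/(1) = 201/4318 ≈ 4.6549%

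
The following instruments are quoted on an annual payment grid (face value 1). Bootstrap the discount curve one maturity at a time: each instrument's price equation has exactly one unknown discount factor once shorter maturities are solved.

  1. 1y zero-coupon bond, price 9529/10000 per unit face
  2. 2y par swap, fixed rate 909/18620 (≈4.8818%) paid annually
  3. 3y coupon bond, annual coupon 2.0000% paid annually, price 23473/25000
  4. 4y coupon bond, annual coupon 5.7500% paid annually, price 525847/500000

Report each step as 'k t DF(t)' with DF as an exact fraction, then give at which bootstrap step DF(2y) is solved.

step 1 [1y] zero: DF = P = 9529/10000 ≈ 0.952900
step 2 [2y] swap r/1=909/18620: DF=(1 − 909/18620·(0.952900))/(1+909/18620) = 9091/10000 ≈ 0.909100
step 3 [3y] bond c/1=1/50: DF=(23473/25000 − 1/50·(0.952900+0.909100))/(1+1/50) = 221/250 ≈ 0.884000
step 4 [4y] bond c/1=23/400: DF=(525847/500000 − 23/400·(0.952900+0.909100+0.884000))/(1+23/400) = 2113/2500 ≈ 0.845200

1 1 9529/10000
2 2 9091/10000
3 3 221/250
4 4 2113/2500
DF(2y) is solved at step 2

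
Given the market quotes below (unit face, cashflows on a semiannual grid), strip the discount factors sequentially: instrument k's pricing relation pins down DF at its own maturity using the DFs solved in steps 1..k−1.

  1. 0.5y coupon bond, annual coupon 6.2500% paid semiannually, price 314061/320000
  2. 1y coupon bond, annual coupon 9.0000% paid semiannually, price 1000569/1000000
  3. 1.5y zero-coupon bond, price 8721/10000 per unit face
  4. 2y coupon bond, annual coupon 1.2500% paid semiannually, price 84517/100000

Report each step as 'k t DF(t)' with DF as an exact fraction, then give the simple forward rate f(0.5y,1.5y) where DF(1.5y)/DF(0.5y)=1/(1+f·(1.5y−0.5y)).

1 1/2 9517/10000
2 1 1833/2000
3 3/2 8721/10000
4 2 8229/10000
f(0.5y,1.5y) = ((9517/10000)/(8721/10000) − 1)/(1) = 796/8721 ≈ 9.1274%

step 1 [0.5y] bond c/2=1/32: DF=(314061/320000 − 1/32·(0))/(1+1/32) = 9517/10000 ≈ 0.951700
step 2 [1y] bond c/2=9/200: DF=(1000569/1000000 − 9/200·(0.951700))/(1+9/200) = 1833/2000 ≈ 0.916500
step 3 [1.5y] zero: DF = P = 8721/10000 ≈ 0.872100
step 4 [2y] bond c/2=1/160: DF=(84517/100000 − 1/160·(0.951700+0.916500+0.872100))/(1+1/160) = 8229/10000 ≈ 0.822900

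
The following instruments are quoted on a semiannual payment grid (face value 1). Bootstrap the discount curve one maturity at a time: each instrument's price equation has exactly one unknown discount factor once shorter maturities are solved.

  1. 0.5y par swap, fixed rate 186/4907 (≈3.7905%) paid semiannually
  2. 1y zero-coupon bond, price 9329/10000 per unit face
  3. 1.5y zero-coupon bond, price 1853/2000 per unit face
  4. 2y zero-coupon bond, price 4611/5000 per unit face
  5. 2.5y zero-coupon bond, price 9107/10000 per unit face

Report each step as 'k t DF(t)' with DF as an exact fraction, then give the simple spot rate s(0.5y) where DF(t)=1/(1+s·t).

step 1 [0.5y] swap r/2=93/4907: DF=(1 − 93/4907·(0))/(1+93/4907) = 4907/5000 ≈ 0.981400
step 2 [1y] zero: DF = P = 9329/10000 ≈ 0.932900
step 3 [1.5y] zero: DF = P = 1853/2000 ≈ 0.926500
step 4 [2y] zero: DF = P = 4611/5000 ≈ 0.922200
step 5 [2.5y] zero: DF = P = 9107/10000 ≈ 0.910700

1 1/2 4907/5000
2 1 9329/10000
3 3/2 1853/2000
4 2 4611/5000
5 5/2 9107/10000
s(0.5y) = (1/(4907/5000) − 1)/(1/2) = 186/4907 ≈ 3.7905%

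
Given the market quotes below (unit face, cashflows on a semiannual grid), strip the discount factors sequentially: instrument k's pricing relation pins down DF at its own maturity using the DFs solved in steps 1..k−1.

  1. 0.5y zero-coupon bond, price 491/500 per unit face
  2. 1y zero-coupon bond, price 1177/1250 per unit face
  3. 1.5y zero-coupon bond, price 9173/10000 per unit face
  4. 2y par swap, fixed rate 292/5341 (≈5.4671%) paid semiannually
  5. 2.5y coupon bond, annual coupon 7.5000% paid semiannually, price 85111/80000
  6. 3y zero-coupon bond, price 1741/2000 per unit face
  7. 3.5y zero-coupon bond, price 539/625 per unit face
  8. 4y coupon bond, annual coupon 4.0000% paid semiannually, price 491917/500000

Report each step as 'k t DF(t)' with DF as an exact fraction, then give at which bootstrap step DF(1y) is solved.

step 1 [0.5y] zero: DF = P = 491/500 ≈ 0.982000
step 2 [1y] zero: DF = P = 1177/1250 ≈ 0.941600
step 3 [1.5y] zero: DF = P = 9173/10000 ≈ 0.917300
step 4 [2y] swap r/2=146/5341: DF=(1 − 146/5341·(0.982000+0.941600+0.917300))/(1+146/5341) = 4489/5000 ≈ 0.897800
step 5 [2.5y] bond c/2=3/80: DF=(85111/80000 − 3/80·(0.982000+0.941600+0.917300+0.897800))/(1+3/80) = 8903/10000 ≈ 0.890300
step 6 [3y] zero: DF = P = 1741/2000 ≈ 0.870500
step 7 [3.5y] zero: DF = P = 539/625 ≈ 0.862400
step 8 [4y] bond c/2=1/50: DF=(491917/500000 − 1/50·(0.982000+0.941600+0.917300+0.897800+0.890300+0.870500+0.862400))/(1+1/50) = 4199/5000 ≈ 0.839800

1 1/2 491/500
2 1 1177/1250
3 3/2 9173/10000
4 2 4489/5000
5 5/2 8903/10000
6 3 1741/2000
7 7/2 539/625
8 4 4199/5000
DF(1y) is solved at step 2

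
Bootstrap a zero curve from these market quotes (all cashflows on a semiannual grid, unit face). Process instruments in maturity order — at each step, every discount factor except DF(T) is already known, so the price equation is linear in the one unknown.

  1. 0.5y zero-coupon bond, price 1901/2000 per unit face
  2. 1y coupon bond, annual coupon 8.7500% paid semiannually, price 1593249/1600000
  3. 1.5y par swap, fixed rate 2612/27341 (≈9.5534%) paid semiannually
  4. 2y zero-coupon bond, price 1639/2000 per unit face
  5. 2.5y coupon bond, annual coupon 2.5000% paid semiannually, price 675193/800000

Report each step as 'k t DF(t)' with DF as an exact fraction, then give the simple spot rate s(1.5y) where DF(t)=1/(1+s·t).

1 1/2 1901/2000
2 1 4571/5000
3 3/2 4347/5000
4 2 1639/2000
5 5/2 7897/10000
s(1.5y) = (1/(4347/5000) − 1)/(3/2) = 1306/13041 ≈ 10.0146%

step 1 [0.5y] zero: DF = P = 1901/2000 ≈ 0.950500
step 2 [1y] bond c/2=7/160: DF=(1593249/1600000 − 7/160·(0.950500))/(1+7/160) = 4571/5000 ≈ 0.914200
step 3 [1.5y] swap r/2=1306/27341: DF=(1 − 1306/27341·(0.950500+0.914200))/(1+1306/27341) = 4347/5000 ≈ 0.869400
step 4 [2y] zero: DF = P = 1639/2000 ≈ 0.819500
step 5 [2.5y] bond c/2=1/80: DF=(675193/800000 − 1/80·(0.950500+0.914200+0.869400+0.819500))/(1+1/80) = 7897/10000 ≈ 0.789700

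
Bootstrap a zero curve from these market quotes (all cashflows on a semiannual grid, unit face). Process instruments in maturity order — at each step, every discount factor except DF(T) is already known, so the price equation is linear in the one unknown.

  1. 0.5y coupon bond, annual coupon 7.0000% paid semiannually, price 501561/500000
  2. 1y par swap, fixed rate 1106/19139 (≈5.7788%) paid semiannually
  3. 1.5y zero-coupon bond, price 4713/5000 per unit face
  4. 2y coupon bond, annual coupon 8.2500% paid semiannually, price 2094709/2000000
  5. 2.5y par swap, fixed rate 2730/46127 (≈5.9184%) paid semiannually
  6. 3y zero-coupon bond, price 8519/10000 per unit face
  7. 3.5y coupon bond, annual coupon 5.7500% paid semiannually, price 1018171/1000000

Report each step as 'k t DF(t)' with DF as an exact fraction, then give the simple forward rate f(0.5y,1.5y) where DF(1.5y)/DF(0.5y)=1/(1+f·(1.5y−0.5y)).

step 1 [0.5y] bond c/2=7/200: DF=(501561/500000 − 7/200·(0))/(1+7/200) = 2423/2500 ≈ 0.969200
step 2 [1y] swap r/2=553/19139: DF=(1 − 553/19139·(0.969200))/(1+553/19139) = 9447/10000 ≈ 0.944700
step 3 [1.5y] zero: DF = P = 4713/5000 ≈ 0.942600
step 4 [2y] bond c/2=33/800: DF=(2094709/2000000 − 33/800·(0.969200+0.944700+0.942600))/(1+33/800) = 8927/10000 ≈ 0.892700
step 5 [2.5y] swap r/2=1365/46127: DF=(1 − 1365/46127·(0.969200+0.944700+0.942600+0.892700))/(1+1365/46127) = 1727/2000 ≈ 0.863500
step 6 [3y] zero: DF = P = 8519/10000 ≈ 0.851900
step 7 [3.5y] bond c/2=23/800: DF=(1018171/1000000 − 23/800·(0.969200+0.944700+0.942600+0.892700+0.863500+0.851900))/(1+23/800) = 837/1000 ≈ 0.837000

1 1/2 2423/2500
2 1 9447/10000
3 3/2 4713/5000
4 2 8927/10000
5 5/2 1727/2000
6 3 8519/10000
7 7/2 837/1000
f(0.5y,1.5y) = ((2423/2500)/(4713/5000) − 1)/(1) = 133/4713 ≈ 2.8220%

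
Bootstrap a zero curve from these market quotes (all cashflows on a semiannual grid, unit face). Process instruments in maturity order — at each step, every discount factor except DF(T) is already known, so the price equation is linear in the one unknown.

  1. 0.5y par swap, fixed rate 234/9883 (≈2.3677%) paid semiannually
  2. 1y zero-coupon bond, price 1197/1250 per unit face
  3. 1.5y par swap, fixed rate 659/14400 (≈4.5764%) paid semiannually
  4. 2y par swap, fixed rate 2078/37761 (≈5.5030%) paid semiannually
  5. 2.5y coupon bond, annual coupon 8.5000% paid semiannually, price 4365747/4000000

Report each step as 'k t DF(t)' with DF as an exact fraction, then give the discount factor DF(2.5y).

1 1/2 9883/10000
2 1 1197/1250
3 3/2 9341/10000
4 2 8961/10000
5 5/2 893/1000
DF(2.5y) = 893/1000 ≈ 0.893000

step 1 [0.5y] swap r/2=117/9883: DF=(1 − 117/9883·(0))/(1+117/9883) = 9883/10000 ≈ 0.988300
step 2 [1y] zero: DF = P = 1197/1250 ≈ 0.957600
step 3 [1.5y] swap r/2=659/28800: DF=(1 − 659/28800·(0.988300+0.957600))/(1+659/28800) = 9341/10000 ≈ 0.934100
step 4 [2y] swap r/2=1039/37761: DF=(1 − 1039/37761·(0.988300+0.957600+0.934100))/(1+1039/37761) = 8961/10000 ≈ 0.896100
step 5 [2.5y] bond c/2=17/400: DF=(4365747/4000000 − 17/400·(0.988300+0.957600+0.934100+0.896100))/(1+17/400) = 893/1000 ≈ 0.893000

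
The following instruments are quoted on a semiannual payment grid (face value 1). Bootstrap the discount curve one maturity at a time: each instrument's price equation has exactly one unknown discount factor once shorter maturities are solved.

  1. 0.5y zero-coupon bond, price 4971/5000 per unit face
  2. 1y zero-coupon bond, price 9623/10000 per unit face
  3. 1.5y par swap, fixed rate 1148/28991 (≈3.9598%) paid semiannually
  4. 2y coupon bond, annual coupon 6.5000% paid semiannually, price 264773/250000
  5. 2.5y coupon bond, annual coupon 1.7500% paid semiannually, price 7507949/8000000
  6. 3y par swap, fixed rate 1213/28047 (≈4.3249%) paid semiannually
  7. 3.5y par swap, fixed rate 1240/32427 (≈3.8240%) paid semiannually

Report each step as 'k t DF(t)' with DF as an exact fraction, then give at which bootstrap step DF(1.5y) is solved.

1 1/2 4971/5000
2 1 9623/10000
3 3/2 4713/5000
4 2 1869/2000
5 5/2 8971/10000
6 3 8787/10000
7 7/2 219/250
DF(1.5y) is solved at step 3

step 1 [0.5y] zero: DF = P = 4971/5000 ≈ 0.994200
step 2 [1y] zero: DF = P = 9623/10000 ≈ 0.962300
step 3 [1.5y] swap r/2=574/28991: DF=(1 − 574/28991·(0.994200+0.962300))/(1+574/28991) = 4713/5000 ≈ 0.942600
step 4 [2y] bond c/2=13/400: DF=(264773/250000 − 13/400·(0.994200+0.962300+0.942600))/(1+13/400) = 1869/2000 ≈ 0.934500
step 5 [2.5y] bond c/2=7/800: DF=(7507949/8000000 − 7/800·(0.994200+0.962300+0.942600+0.934500))/(1+7/800) = 8971/10000 ≈ 0.897100
step 6 [3y] swap r/2=1213/56094: DF=(1 − 1213/56094·(0.994200+0.962300+0.942600+0.934500+0.897100))/(1+1213/56094) = 8787/10000 ≈ 0.878700
step 7 [3.5y] swap r/2=620/32427: DF=(1 − 620/32427·(0.994200+0.962300+0.942600+0.934500+0.897100+0.878700))/(1+620/32427) = 219/250 ≈ 0.876000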